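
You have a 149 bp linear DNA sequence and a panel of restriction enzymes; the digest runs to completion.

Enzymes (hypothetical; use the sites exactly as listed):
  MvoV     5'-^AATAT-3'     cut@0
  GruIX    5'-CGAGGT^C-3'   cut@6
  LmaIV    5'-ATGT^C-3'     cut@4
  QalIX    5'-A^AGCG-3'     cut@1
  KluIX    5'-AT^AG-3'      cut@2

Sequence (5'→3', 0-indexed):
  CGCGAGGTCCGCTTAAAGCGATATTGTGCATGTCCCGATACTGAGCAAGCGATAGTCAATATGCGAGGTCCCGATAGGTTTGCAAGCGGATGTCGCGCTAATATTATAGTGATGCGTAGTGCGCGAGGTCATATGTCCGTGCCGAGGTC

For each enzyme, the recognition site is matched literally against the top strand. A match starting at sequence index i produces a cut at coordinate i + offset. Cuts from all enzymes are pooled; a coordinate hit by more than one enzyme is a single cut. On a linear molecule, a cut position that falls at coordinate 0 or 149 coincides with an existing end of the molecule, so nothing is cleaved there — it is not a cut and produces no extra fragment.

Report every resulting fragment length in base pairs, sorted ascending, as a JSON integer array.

Scan for sites:
  MvoV AATAT/0: at [57, 99] ⇒ [57, 99]
  GruIX CGAGGTC/6: at [2, 63, 123, 142] ⇒ [8, 69, 129, 148]
  LmaIV ATGTC/4: at [29, 89, 132] ⇒ [33, 93, 136]
  QalIX AAGCG/1: at [15, 46, 83] ⇒ [16, 47, 84]
  KluIX ATAG/2: at [51, 73, 105] ⇒ [53, 75, 107]

All cut coordinates (distinct, sorted): [8, 16, 33, 47, 53, 57, 69, 75, 84, 93, 99, 107, 129, 136, 148]

Fragments:
  [0,8): 8 bp
  [8,16): 8 bp
  [16,33): 17 bp
  [33,47): 14 bp
  [47,53): 6 bp
  [53,57): 4 bp
  [57,69): 12 bp
  [69,75): 6 bp
  [75,84): 9 bp
  [84,93): 9 bp
  [93,99): 6 bp
  [99,107): 8 bp
  [107,129): 22 bp
  [129,136): 7 bp
  [136,148): 12 bp
  [148,149): 1 bp

[1,4,6,6,6,7,8,8,8,9,9,12,12,14,17,22]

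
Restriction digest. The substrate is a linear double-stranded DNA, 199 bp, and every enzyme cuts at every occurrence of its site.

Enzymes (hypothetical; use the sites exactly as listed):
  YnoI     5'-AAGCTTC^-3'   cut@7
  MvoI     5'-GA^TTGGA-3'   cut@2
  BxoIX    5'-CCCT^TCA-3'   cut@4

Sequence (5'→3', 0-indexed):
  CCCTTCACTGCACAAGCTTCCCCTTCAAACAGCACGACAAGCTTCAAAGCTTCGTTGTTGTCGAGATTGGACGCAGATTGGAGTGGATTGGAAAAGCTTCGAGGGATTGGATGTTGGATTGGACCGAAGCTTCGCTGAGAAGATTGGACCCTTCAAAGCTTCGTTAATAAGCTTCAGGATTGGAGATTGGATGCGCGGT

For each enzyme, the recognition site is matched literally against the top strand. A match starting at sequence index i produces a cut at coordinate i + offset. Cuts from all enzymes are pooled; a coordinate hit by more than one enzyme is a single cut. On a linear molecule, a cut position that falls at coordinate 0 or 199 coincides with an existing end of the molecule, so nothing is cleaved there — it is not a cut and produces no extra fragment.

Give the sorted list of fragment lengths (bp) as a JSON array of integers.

[4,4,4,6,7,8,9,10,10,10,11,12,13,13,13,13,15,16,21]

Scan for sites:
  YnoI (AAGCTTC, off=7): starts [13, 38, 46, 93, 126, 155, 168] → cuts [20, 45, 53, 100, 133, 162, 175]
  MvoI (GATTGGA, off=2): starts [64, 75, 85, 104, 116, 141, 177, 184] → cuts [66, 77, 87, 106, 118, 143, 179, 186]
  BxoIX (CCCTTCA, off=4): starts [0, 20, 148] → cuts [4, 24, 152]

All cut coordinates (distinct, sorted): [4, 20, 24, 45, 53, 66, 77, 87, 100, 106, 118, 133, 143, 152, 162, 175, 179, 186]

Fragment lengths:
  [0,4): 4 bp
  [4,20): 16 bp
  [20,24): 4 bp
  [24,45): 21 bp
  [45,53): 8 bp
  [53,66): 13 bp
  [66,77): 11 bp
  [77,87): 10 bp
  [87,100): 13 bp
  [100,106): 6 bp
  [106,118): 12 bp
  [118,133): 15 bp
  [133,143): 10 bp
  [143,152): 9 bp
  [152,162): 10 bp
  [162,175): 13 bp
  [175,179): 4 bp
  [179,186): 7 bp
  [186,199): 13 bp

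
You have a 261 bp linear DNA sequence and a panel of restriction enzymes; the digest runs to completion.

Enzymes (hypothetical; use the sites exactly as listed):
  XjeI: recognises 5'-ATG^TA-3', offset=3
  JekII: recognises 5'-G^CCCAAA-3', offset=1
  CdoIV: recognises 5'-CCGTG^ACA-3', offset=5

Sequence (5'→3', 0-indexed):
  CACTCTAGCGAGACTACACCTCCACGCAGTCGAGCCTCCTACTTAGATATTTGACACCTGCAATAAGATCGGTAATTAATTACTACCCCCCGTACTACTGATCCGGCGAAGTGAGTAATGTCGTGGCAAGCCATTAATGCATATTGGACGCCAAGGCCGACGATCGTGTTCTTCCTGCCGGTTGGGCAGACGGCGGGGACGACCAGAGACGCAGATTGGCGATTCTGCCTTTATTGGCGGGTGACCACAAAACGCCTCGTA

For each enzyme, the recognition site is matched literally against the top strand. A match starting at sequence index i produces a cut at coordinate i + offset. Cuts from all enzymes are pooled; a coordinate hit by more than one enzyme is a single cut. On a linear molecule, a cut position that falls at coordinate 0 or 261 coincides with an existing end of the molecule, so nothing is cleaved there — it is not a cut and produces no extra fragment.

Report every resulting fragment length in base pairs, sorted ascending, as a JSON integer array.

[261]

Site scan:
  XjeI (ATGTA, off=3): no sites
  JekII (GCCCAAA, off=1): no sites
  CdoIV (CCGTGACA, off=5): no sites

Pooled cuts: ∅

Fragment lengths:
  no cuts → one linear fragment of 261 bp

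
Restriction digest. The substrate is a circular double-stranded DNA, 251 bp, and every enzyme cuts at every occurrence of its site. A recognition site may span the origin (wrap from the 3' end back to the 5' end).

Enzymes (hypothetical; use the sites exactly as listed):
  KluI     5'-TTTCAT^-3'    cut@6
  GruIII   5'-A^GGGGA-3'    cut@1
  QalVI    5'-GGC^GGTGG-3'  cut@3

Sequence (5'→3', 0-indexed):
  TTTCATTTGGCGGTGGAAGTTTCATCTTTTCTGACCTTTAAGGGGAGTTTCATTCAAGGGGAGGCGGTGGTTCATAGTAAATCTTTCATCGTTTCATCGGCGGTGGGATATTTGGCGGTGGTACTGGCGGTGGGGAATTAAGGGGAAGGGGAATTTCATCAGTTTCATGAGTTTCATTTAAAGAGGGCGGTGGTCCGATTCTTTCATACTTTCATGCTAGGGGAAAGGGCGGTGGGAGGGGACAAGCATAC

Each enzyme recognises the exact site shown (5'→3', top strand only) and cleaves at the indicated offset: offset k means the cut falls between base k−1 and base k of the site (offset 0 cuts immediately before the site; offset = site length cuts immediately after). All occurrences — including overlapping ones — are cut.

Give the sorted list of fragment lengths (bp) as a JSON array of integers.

Per-enzyme occurrences:
  KluI (TTTCAT, off=6): starts [0, 19, 47, 83, 91, 153, 162, 171, 201, 209] → cuts [6, 25, 53, 89, 97, 159, 168, 177, 207, 215]
  GruIII (AGGGGA, off=1): starts [40, 56, 140, 146, 218, 236] → cuts [41, 57, 141, 147, 219, 237]
  QalVI (GGCGGTGG, off=3): starts [8, 62, 98, 113, 125, 185, 227] → cuts [11, 65, 101, 116, 128, 188, 230]

All cut coordinates (distinct, sorted): [6, 11, 25, 41, 53, 57, 65, 89, 97, 101, 116, 128, 141, 147, 159, 168, 177, 188, 207, 215, 219, 230, 237]

Fragment lengths:
  6→11: 5 bp
  11→25: 14 bp
  25→41: 16 bp
  41→53: 12 bp
  53→57: 4 bp
  57→65: 8 bp
  65→89: 24 bp
  89→97: 8 bp
  97→101: 4 bp
  101→116: 15 bp
  116→128: 12 bp
  128→141: 13 bp
  141→147: 6 bp
  147→159: 12 bp
  159→168: 9 bp
  168→177: 9 bp
  177→188: 11 bp
  188→207: 19 bp
  207→215: 8 bp
  215→219: 4 bp
  219→230: 11 bp
  230→237: 7 bp
  237→6 (wrap): 251-237+6 = 20 bp

[4,4,4,5,6,7,8,8,8,9,9,11,11,12,12,12,13,14,15,16,19,20,24]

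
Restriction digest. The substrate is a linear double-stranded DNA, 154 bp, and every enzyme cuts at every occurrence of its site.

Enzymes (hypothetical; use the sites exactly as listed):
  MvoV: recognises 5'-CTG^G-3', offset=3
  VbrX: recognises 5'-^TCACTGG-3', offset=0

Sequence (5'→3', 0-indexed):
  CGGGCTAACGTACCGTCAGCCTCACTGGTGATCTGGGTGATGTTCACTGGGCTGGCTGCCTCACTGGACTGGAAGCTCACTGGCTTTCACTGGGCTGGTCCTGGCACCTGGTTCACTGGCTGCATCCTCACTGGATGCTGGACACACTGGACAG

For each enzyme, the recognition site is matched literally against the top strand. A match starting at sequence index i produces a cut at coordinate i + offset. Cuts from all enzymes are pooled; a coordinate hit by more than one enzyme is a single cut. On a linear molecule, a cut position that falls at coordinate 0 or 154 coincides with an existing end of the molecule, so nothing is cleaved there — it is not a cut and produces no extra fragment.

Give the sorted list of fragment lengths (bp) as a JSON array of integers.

[2,4,5,5,5,5,5,6,6,6,6,6,6,6,6,6,7,7,8,8,9,9,21]

Scan for sites:
  MvoV CTGG/3: at [24, 32, 46, 51, 63, 68, 79, 89, 94, 100, 107, 115, 130, 137, 146] ⇒ [27, 35, 49, 54, 66, 71, 82, 92, 97, 103, 110, 118, 133, 140, 149]
  VbrX TCACTGG/0: at [21, 43, 60, 76, 86, 112, 127] ⇒ [21, 43, 60, 76, 86, 112, 127]

All cut coordinates (distinct, sorted): [21, 27, 35, 43, 49, 54, 60, 66, 71, 76, 82, 86, 92, 97, 103, 110, 112, 118, 127, 133, 140, 149]

Fragment lengths:
  [0,21): 21 bp
  [21,27): 6 bp
  [27,35): 8 bp
  [35,43): 8 bp
  [43,49): 6 bp
  [49,54): 5 bp
  [54,60): 6 bp
  [60,66): 6 bp
  [66,71): 5 bp
  [71,76): 5 bp
  [76,82): 6 bp
  [82,86): 4 bp
  [86,92): 6 bp
  [92,97): 5 bp
  [97,103): 6 bp
  [103,110): 7 bp
  [110,112): 2 bp
  [112,118): 6 bp
  [118,127): 9 bp
  [127,133): 6 bp
  [133,140): 7 bp
  [140,149): 9 bp
  [149,154): 5 bp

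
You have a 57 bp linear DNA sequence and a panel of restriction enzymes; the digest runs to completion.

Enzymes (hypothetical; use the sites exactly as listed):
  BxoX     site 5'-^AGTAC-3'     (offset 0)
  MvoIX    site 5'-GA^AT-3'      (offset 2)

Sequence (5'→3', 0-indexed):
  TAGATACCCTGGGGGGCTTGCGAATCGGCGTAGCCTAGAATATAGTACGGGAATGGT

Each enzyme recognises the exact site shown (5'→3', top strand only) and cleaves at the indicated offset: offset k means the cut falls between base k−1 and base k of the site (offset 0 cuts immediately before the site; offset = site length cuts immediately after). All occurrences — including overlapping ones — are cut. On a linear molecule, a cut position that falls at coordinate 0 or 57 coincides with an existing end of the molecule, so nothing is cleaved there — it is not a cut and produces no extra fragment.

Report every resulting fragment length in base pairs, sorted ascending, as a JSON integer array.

[4,5,9,16,23]

Scan for sites:
  BxoX AGTAC/0: at [43] ⇒ [43]
  MvoIX GAAT/2: at [21, 37, 50] ⇒ [23, 39, 52]

Pooled cuts: [23, 39, 43, 52]

Fragment lengths:
  [0,23): 23 bp
  [23,39): 16 bp
  [39,43): 4 bp
  [43,52): 9 bp
  [52,57): 5 bp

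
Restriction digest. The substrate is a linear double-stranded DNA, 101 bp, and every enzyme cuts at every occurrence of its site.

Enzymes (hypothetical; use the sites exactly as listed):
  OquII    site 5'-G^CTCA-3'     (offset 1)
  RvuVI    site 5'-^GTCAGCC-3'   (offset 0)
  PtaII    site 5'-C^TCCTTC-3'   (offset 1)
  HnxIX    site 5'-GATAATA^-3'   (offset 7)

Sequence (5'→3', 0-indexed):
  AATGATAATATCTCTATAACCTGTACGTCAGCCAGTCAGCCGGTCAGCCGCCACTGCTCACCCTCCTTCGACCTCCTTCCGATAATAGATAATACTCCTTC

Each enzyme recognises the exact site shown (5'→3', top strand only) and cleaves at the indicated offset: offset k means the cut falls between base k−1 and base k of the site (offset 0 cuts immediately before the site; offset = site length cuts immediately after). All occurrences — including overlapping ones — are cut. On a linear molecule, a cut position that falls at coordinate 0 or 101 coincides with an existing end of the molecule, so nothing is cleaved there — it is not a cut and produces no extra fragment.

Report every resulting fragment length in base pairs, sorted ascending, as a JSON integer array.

[1,6,7,7,8,8,10,10,14,14,16]

Scan for sites:
  OquII GCTCA/1: at [55] ⇒ [56]
  RvuVI GTCAGCC/0: at [26, 34, 42] ⇒ [26, 34, 42]
  PtaII CTCCTTC/1: at [62, 72, 94] ⇒ [63, 73, 95]
  HnxIX GATAATA/7: at [3, 80, 87] ⇒ [10, 87, 94]

Pooled cuts: [10, 26, 34, 42, 56, 63, 73, 87, 94, 95]

Fragment lengths:
  [0,10): 10 bp
  [10,26): 16 bp
  [26,34): 8 bp
  [34,42): 8 bp
  [42,56): 14 bp
  [56,63): 7 bp
  [63,73): 10 bp
  [73,87): 14 bp
  [87,94): 7 bp
  [94,95): 1 bp
  [95,101): 6 bp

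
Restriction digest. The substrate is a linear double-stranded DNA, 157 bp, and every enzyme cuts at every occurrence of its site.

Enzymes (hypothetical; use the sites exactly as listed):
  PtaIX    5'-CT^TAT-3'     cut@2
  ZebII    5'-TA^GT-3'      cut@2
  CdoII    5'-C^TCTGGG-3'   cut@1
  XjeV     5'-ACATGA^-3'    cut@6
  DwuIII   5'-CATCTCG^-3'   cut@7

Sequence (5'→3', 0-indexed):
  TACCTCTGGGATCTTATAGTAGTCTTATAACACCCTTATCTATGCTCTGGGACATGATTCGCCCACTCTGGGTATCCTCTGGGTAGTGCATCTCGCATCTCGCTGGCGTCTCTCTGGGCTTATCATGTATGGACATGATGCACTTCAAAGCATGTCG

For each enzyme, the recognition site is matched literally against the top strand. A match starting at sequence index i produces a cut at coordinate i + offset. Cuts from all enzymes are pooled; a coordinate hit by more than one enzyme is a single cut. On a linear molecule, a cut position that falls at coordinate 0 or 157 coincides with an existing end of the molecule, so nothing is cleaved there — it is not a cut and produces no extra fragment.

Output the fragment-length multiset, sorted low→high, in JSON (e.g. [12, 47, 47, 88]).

[3,4,4,4,7,8,8,9,9,10,10,10,11,11,12,18,19]

Per-enzyme occurrences:
  PtaIX (CTTAT, off=2): starts [12, 23, 34, 118] → cuts [14, 25, 36, 120]
  ZebII (TAGT, off=2): starts [16, 19, 83] → cuts [18, 21, 85]
  CdoII (CTCTGGG, off=1): starts [3, 44, 65, 76, 111] → cuts [4, 45, 66, 77, 112]
  XjeV (ACATGA, off=6): starts [51, 132] → cuts [57, 138]
  DwuIII (CATCTCG, off=7): starts [88, 95] → cuts [95, 102]

Pooled cuts: [4, 14, 18, 21, 25, 36, 45, 57, 66, 77, 85, 95, 102, 112, 120, 138]

Fragment lengths:
  [0,4): 4 bp
  [4,14): 10 bp
  [14,18): 4 bp
  [18,21): 3 bp
  [21,25): 4 bp
  [25,36): 11 bp
  [36,45): 9 bp
  [45,57): 12 bp
  [57,66): 9 bp
  [66,77): 11 bp
  [77,85): 8 bp
  [85,95): 10 bp
  [95,102): 7 bp
  [102,112): 10 bp
  [112,120): 8 bp
  [120,138): 18 bp
  [138,157): 19 bp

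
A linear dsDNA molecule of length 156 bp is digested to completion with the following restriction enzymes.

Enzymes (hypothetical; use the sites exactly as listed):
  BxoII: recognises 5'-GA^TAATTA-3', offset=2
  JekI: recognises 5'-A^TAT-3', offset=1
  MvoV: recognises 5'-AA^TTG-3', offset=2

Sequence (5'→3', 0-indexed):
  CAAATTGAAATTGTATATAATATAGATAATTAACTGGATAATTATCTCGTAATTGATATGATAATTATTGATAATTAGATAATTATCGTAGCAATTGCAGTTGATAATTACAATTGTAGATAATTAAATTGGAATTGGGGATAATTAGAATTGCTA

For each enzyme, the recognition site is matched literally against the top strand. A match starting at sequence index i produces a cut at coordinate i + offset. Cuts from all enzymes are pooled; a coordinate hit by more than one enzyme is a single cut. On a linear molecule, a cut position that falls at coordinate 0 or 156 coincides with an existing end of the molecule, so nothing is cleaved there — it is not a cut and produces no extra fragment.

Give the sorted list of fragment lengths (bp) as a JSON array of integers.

Per-enzyme occurrences:
  BxoII (GATAATTA, off=2): starts [24, 36, 59, 69, 77, 102, 118, 139] → cuts [26, 38, 61, 71, 79, 104, 120, 141]
  JekI (ATAT, off=1): starts [14, 19, 55] → cuts [15, 20, 56]
  MvoV (AATTG, off=2): starts [2, 8, 50, 92, 111, 126, 132, 148] → cuts [4, 10, 52, 94, 113, 128, 134, 150]

All cut coordinates (distinct, sorted): [4, 10, 15, 20, 26, 38, 52, 56, 61, 71, 79, 94, 104, 113, 120, 128, 134, 141, 150]

Fragment lengths:
  [0,4): 4 bp
  [4,10): 6 bp
  [10,15): 5 bp
  [15,20): 5 bp
  [20,26): 6 bp
  [26,38): 12 bp
  [38,52): 14 bp
  [52,56): 4 bp
  [56,61): 5 bp
  [61,71): 10 bp
  [71,79): 8 bp
  [79,94): 15 bp
  [94,104): 10 bp
  [104,113): 9 bp
  [113,120): 7 bp
  [120,128): 8 bp
  [128,134): 6 bp
  [134,141): 7 bp
  [141,150): 9 bp
  [150,156): 6 bp

[4,4,5,5,5,6,6,6,6,7,7,8,8,9,9,10,10,12,14,15]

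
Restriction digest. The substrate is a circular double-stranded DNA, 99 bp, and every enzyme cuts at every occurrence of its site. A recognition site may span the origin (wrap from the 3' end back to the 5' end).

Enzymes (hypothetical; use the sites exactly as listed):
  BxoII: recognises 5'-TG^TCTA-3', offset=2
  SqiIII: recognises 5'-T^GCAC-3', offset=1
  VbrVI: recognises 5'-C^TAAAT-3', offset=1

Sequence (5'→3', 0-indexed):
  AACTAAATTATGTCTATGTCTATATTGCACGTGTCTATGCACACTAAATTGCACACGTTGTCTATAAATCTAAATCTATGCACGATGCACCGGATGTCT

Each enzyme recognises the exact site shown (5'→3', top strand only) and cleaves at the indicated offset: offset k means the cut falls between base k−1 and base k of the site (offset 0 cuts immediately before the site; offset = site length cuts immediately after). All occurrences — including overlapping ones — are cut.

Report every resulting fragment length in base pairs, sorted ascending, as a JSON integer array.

[5,6,6,6,6,7,7,8,9,9,10,10,10]

Scan for sites:
  BxoII TGTCTA/2: at [10, 16, 31, 58, 94] ⇒ [12, 18, 33, 60, 96]
  SqiIII TGCAC/1: at [25, 37, 49, 78, 85] ⇒ [26, 38, 50, 79, 86]
  VbrVI CTAAAT/1: at [2, 43, 69] ⇒ [3, 44, 70]

Pooled cuts: [3, 12, 18, 26, 33, 38, 44, 50, 60, 70, 79, 86, 96]

Fragments:
  3→12: 9 bp
  12→18: 6 bp
  18→26: 8 bp
  26→33: 7 bp
  33→38: 5 bp
  38→44: 6 bp
  44→50: 6 bp
  50→60: 10 bp
  60→70: 10 bp
  70→79: 9 bp
  79→86: 7 bp
  86→96: 10 bp
  96→3 (wrap): 99-96+3 = 6 bp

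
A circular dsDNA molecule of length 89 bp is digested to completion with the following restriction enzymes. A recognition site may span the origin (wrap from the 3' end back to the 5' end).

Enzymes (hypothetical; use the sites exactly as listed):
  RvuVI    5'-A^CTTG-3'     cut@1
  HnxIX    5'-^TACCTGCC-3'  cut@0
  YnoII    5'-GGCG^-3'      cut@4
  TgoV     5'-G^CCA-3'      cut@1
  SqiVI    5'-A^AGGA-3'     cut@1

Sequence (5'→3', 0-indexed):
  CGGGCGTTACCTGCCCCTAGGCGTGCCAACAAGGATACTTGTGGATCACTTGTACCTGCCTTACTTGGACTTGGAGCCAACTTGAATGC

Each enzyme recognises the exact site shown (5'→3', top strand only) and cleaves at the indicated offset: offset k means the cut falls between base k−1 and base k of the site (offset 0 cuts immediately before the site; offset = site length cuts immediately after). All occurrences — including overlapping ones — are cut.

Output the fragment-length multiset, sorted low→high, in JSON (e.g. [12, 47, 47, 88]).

Per-enzyme occurrences:
  RvuVI ACTTG/1: at [36, 47, 62, 68, 79] ⇒ [37, 48, 63, 69, 80]
  HnxIX TACCTGCC/0: at [7, 52] ⇒ [7, 52]
  YnoII GGCG/4: at [2, 19] ⇒ [6, 23]
  TgoV GCCA/1: at [24, 75] ⇒ [25, 76]
  SqiVI AAGGA/1: at [30] ⇒ [31]

All cut coordinates (distinct, sorted): [6, 7, 23, 25, 31, 37, 48, 52, 63, 69, 76, 80]

Fragments:
  6→7: 1 bp
  7→23: 16 bp
  23→25: 2 bp
  25→31: 6 bp
  31→37: 6 bp
  37→48: 11 bp
  48→52: 4 bp
  52→63: 11 bp
  63→69: 6 bp
  69→76: 7 bp
  76→80: 4 bp
  80→6 (wrap): 89-80+6 = 15 bp

[1,2,4,4,6,6,6,7,11,11,15,16]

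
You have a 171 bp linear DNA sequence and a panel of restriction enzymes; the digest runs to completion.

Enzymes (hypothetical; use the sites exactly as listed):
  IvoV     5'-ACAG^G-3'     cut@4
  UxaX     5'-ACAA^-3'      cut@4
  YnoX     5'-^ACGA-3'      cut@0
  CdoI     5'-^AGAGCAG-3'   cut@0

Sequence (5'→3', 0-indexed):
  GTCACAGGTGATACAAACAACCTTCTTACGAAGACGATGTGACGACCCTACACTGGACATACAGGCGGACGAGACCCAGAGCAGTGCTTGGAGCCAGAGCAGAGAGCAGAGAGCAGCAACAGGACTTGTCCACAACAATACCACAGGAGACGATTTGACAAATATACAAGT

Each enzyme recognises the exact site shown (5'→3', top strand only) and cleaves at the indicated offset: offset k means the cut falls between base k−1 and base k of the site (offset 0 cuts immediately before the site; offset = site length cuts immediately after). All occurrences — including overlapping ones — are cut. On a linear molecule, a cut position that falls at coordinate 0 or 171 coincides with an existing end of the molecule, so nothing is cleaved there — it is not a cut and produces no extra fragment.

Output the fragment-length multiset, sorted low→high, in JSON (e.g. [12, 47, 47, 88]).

[2,3,3,4,4,6,7,7,7,7,8,8,8,9,9,12,13,13,18,23]

Scan for sites:
  IvoV ACAGG/4: at [3, 60, 118, 142] ⇒ [7, 64, 122, 146]
  UxaX ACAA/4: at [12, 16, 131, 134, 157, 165] ⇒ [16, 20, 135, 138, 161, 169]
  YnoX ACGA/0: at [27, 33, 41, 68, 149] ⇒ [27, 33, 41, 68, 149]
  CdoI AGAGCAG/0: at [77, 95, 102, 109] ⇒ [77, 95, 102, 109]

Pooled cuts: [7, 16, 20, 27, 33, 41, 64, 68, 77, 95, 102, 109, 122, 135, 138, 146, 149, 161, 169]

Fragments:
  [0,7): 7 bp
  [7,16): 9 bp
  [16,20): 4 bp
  [20,27): 7 bp
  [27,33): 6 bp
  [33,41): 8 bp
  [41,64): 23 bp
  [64,68): 4 bp
  [68,77): 9 bp
  [77,95): 18 bp
  [95,102): 7 bp
  [102,109): 7 bp
  [109,122): 13 bp
  [122,135): 13 bp
  [135,138): 3 bp
  [138,146): 8 bp
  [146,149): 3 bp
  [149,161): 12 bp
  [161,169): 8 bp
  [169,171): 2 bp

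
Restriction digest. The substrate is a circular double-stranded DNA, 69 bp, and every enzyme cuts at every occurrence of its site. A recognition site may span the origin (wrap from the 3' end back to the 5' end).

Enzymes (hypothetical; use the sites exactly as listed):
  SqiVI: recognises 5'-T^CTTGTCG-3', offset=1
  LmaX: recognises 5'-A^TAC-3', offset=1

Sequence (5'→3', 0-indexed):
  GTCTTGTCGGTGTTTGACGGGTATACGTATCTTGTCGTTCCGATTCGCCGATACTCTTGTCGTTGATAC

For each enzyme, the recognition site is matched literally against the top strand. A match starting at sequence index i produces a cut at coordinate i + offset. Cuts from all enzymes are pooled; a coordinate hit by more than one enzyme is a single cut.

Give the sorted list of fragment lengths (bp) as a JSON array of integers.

Site scan:
  SqiVI TCTTGTCG/1: at [1, 29, 54] ⇒ [2, 30, 55]
  LmaX ATAC/1: at [22, 50, 65] ⇒ [23, 51, 66]

All cut coordinates (distinct, sorted): [2, 23, 30, 51, 55, 66]

Fragments:
  2→23: 21 bp
  23→30: 7 bp
  30→51: 21 bp
  51→55: 4 bp
  55→66: 11 bp
  66→2 (wrap): 69-66+2 = 5 bp

[4,5,7,11,21,21]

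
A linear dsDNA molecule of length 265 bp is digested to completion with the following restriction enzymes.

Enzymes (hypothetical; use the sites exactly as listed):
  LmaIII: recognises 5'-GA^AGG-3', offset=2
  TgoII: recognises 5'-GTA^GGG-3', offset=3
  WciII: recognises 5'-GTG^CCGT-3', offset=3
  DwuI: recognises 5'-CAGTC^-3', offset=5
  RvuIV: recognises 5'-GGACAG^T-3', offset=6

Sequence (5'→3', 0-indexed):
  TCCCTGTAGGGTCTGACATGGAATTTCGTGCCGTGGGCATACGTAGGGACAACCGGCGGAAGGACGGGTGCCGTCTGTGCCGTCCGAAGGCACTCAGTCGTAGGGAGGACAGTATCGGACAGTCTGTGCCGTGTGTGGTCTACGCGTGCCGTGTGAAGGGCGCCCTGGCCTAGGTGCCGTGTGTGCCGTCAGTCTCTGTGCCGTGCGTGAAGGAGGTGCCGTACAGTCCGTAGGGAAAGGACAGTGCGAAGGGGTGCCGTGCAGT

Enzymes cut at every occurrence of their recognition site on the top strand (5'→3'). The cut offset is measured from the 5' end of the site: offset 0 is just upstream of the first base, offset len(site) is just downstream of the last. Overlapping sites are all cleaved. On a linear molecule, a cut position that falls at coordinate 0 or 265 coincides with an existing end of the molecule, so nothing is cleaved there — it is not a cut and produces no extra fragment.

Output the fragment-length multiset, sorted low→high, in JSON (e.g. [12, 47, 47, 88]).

Site scan:
  LmaIII GAAGG/2: at [58, 85, 154, 208, 247] ⇒ [60, 87, 156, 210, 249]
  TgoII GTAGGG/3: at [5, 42, 99, 229] ⇒ [8, 45, 102, 232]
  WciII GTGCCGT/3: at [27, 67, 76, 125, 145, 173, 182, 197, 215, 253] ⇒ [30, 70, 79, 128, 148, 176, 185, 200, 218, 256]
  DwuI CAGTC/5: at [94, 119, 189, 223] ⇒ [99, 124, 194, 228]
  RvuIV GGACAGT/6: at [106, 116, 238] ⇒ [112, 122, 244]

Pooled cuts: [8, 30, 45, 60, 70, 79, 87, 99, 102, 112, 122, 124, 128, 148, 156, 176, 185, 194, 200, 210, 218, 228, 232, 244, 249, 256]

Fragment lengths:
  [0,8): 8 bp
  [8,30): 22 bp
  [30,45): 15 bp
  [45,60): 15 bp
  [60,70): 10 bp
  [70,79): 9 bp
  [79,87): 8 bp
  [87,99): 12 bp
  [99,102): 3 bp
  [102,112): 10 bp
  [112,122): 10 bp
  [122,124): 2 bp
  [124,128): 4 bp
  [128,148): 20 bp
  [148,156): 8 bp
  [156,176): 20 bp
  [176,185): 9 bp
  [185,194): 9 bp
  [194,200): 6 bp
  [200,210): 10 bp
  [210,218): 8 bp
  [218,228): 10 bp
  [228,232): 4 bp
  [232,244): 12 bp
  [244,249): 5 bp
  [249,256): 7 bp
  [256,265): 9 bp

[2,3,4,4,5,6,7,8,8,8,8,9,9,9,9,10,10,10,10,10,12,12,15,15,20,20,22]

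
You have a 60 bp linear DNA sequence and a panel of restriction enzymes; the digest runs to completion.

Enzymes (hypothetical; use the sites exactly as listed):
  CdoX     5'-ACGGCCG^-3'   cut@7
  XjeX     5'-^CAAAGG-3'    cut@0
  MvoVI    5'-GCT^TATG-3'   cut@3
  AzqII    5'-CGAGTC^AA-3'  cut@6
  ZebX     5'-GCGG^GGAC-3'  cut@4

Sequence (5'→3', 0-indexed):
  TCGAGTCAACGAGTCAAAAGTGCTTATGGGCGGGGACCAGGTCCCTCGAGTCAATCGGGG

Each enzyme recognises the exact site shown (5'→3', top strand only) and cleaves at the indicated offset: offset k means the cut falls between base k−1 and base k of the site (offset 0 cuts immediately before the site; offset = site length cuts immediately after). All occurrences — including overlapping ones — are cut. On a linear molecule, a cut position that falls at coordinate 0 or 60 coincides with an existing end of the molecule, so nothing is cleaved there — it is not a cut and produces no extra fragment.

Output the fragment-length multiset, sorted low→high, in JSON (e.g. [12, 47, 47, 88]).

[7,8,8,9,9,19]

Site scan:
  CdoX (ACGGCCG, off=7): no sites
  XjeX (CAAAGG, off=0): no sites
  MvoVI GCTTATG/3: at [21] ⇒ [24]
  AzqII CGAGTCAA/6: at [1, 9, 46] ⇒ [7, 15, 52]
  ZebX GCGGGGAC/4: at [29] ⇒ [33]

Pooled cuts: [7, 15, 24, 33, 52]

Fragment lengths:
  [0,7): 7 bp
  [7,15): 8 bp
  [15,24): 9 bp
  [24,33): 9 bp
  [33,52): 19 bp
  [52,60): 8 bp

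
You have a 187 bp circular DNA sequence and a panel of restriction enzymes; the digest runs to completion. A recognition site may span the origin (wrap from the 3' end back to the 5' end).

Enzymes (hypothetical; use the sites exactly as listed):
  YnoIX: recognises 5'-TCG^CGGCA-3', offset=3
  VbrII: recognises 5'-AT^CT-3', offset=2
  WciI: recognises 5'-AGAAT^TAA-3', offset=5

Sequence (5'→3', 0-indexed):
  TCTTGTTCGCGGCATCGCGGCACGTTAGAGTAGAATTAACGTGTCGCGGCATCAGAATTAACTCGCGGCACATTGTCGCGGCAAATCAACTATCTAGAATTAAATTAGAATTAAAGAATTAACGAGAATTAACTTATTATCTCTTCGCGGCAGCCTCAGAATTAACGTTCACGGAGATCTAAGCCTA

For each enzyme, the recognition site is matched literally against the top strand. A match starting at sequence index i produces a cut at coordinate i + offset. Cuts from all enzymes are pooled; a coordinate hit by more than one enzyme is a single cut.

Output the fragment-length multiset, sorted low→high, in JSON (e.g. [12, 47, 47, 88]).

[7,7,7,8,8,8,10,10,10,11,11,12,13,15,15,16,19]

Site scan:
  YnoIX TCGCGGCA/3: at [6, 14, 43, 62, 75, 144] ⇒ [9, 17, 46, 65, 78, 147]
  VbrII ATCT/2: at [91, 138, 176, 186] ⇒ [1, 93, 140, 178]
  WciI AGAATTAA/5: at [31, 53, 95, 106, 114, 124, 157] ⇒ [36, 58, 100, 111, 119, 129, 162]

Pooled cuts: [1, 9, 17, 36, 46, 58, 65, 78, 93, 100, 111, 119, 129, 140, 147, 162, 178]

Fragments:
  1→9: 8 bp
  9→17: 8 bp
  17→36: 19 bp
  36→46: 10 bp
  46→58: 12 bp
  58→65: 7 bp
  65→78: 13 bp
  78→93: 15 bp
  93→100: 7 bp
  100→111: 11 bp
  111→119: 8 bp
  119→129: 10 bp
  129→140: 11 bp
  140→147: 7 bp
  147→162: 15 bp
  162→178: 16 bp
  178→1 (wrap): 187-178+1 = 10 bp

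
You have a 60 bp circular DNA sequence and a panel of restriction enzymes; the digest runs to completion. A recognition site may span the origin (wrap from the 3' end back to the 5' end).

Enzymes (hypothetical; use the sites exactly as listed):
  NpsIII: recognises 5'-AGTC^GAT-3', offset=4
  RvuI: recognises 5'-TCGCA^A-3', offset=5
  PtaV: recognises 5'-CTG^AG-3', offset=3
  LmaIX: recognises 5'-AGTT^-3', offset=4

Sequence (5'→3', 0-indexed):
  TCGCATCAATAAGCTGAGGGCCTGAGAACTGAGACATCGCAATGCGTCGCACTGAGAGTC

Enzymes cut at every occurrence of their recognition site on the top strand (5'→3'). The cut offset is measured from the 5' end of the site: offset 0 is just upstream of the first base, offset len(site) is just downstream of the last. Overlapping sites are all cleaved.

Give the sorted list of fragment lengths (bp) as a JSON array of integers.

Scan for sites:
  NpsIII (AGTCGAT, off=4): no sites
  RvuI (TCGCAA, off=5): starts [36] → cuts [41]
  PtaV (CTGAG, off=3): starts [13, 21, 28, 51] → cuts [16, 24, 31, 54]
  LmaIX (AGTT, off=4): no sites

All cut coordinates (distinct, sorted): [16, 24, 31, 41, 54]

Fragments:
  16→24: 8 bp
  24→31: 7 bp
  31→41: 10 bp
  41→54: 13 bp
  54→16 (wrap): 60-54+16 = 22 bp

[7,8,10,13,22]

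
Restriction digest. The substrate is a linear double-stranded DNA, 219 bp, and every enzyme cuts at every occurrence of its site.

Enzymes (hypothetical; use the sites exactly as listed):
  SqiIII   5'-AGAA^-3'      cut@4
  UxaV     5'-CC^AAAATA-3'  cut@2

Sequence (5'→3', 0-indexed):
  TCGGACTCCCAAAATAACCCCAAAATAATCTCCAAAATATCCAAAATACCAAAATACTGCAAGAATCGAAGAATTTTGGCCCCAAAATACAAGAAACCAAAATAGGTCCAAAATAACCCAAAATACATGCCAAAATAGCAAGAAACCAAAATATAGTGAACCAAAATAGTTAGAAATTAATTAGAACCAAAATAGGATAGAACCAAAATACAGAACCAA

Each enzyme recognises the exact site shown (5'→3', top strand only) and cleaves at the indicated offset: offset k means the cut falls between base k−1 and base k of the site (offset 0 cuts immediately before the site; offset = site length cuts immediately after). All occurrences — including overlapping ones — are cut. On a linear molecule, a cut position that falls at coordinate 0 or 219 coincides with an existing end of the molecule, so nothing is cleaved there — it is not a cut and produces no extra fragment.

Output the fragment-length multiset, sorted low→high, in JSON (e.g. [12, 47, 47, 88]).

Per-enzyme occurrences:
  SqiIII (AGAA, off=4): starts [61, 69, 91, 140, 171, 182, 198, 211] → cuts [65, 73, 95, 144, 175, 186, 202, 215]
  UxaV (CCAAAATA, off=2): starts [8, 19, 31, 40, 48, 81, 96, 107, 117, 129, 145, 160, 186, 202] → cuts [10, 21, 33, 42, 50, 83, 98, 109, 119, 131, 147, 162, 188, 204]

Pooled cuts: [10, 21, 33, 42, 50, 65, 73, 83, 95, 98, 109, 119, 131, 144, 147, 162, 175, 186, 188, 202, 204, 215]

Fragment lengths:
  [0,10): 10 bp
  [10,21): 11 bp
  [21,33): 12 bp
  [33,42): 9 bp
  [42,50): 8 bp
  [50,65): 15 bp
  [65,73): 8 bp
  [73,83): 10 bp
  [83,95): 12 bp
  [95,98): 3 bp
  [98,109): 11 bp
  [109,119): 10 bp
  [119,131): 12 bp
  [131,144): 13 bp
  [144,147): 3 bp
  [147,162): 15 bp
  [162,175): 13 bp
  [175,186): 11 bp
  [186,188): 2 bp
  [188,202): 14 bp
  [202,204): 2 bp
  [204,215): 11 bp
  [215,219): 4 bp

[2,2,3,3,4,8,8,9,10,10,10,11,11,11,11,12,12,12,13,13,14,15,15]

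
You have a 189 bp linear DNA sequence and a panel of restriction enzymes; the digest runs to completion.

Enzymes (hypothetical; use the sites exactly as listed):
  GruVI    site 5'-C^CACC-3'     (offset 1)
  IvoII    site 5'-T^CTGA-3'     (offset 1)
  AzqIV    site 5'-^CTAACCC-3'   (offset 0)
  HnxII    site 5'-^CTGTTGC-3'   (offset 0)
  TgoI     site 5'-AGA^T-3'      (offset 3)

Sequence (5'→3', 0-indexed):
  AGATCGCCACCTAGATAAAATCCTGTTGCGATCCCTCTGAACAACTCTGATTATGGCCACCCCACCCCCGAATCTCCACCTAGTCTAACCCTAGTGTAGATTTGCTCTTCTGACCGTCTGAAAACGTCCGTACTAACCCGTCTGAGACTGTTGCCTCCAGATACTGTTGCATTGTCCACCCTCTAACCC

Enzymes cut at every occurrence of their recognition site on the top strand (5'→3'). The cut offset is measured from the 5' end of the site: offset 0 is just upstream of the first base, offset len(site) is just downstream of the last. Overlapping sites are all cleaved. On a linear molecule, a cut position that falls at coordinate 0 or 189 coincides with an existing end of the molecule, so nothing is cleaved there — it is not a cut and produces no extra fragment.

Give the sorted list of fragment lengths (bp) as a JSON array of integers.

[2,3,4,5,6,6,7,7,8,8,8,9,9,10,11,13,14,14,14,15,16]

Scan for sites:
  GruVI CCACC/1: at [6, 56, 61, 75, 175] ⇒ [7, 57, 62, 76, 176]
  IvoII TCTGA/1: at [35, 45, 108, 116, 140] ⇒ [36, 46, 109, 117, 141]
  AzqIV CTAACCC/0: at [84, 132, 182] ⇒ [84, 132, 182]
  HnxII CTGTTGC/0: at [22, 147, 163] ⇒ [22, 147, 163]
  TgoI AGAT/3: at [0, 12, 97, 158] ⇒ [3, 15, 100, 161]

Pooled cuts: [3, 7, 15, 22, 36, 46, 57, 62, 76, 84, 100, 109, 117, 132, 141, 147, 161, 163, 176, 182]

Fragment lengths:
  [0,3): 3 bp
  [3,7): 4 bp
  [7,15): 8 bp
  [15,22): 7 bp
  [22,36): 14 bp
  [36,46): 10 bp
  [46,57): 11 bp
  [57,62): 5 bp
  [62,76): 14 bp
  [76,84): 8 bp
  [84,100): 16 bp
  [100,109): 9 bp
  [109,117): 8 bp
  [117,132): 15 bp
  [132,141): 9 bp
  [141,147): 6 bp
  [147,161): 14 bp
  [161,163): 2 bp
  [163,176): 13 bp
  [176,182): 6 bp
  [182,189): 7 bp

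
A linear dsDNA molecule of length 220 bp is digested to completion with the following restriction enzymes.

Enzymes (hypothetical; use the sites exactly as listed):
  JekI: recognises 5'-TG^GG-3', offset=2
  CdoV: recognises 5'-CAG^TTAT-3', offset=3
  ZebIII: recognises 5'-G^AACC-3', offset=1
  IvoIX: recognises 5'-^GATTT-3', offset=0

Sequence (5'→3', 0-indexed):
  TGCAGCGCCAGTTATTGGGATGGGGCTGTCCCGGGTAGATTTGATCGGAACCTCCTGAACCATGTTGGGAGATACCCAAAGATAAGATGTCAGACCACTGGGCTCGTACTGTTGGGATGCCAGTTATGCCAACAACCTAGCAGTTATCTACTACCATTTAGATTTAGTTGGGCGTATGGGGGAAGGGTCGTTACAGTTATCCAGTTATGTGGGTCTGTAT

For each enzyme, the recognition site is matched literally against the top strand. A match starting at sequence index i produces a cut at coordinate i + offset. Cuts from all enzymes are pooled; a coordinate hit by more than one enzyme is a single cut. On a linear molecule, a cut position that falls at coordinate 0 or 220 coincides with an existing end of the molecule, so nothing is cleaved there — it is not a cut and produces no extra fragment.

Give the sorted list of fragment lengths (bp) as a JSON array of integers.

Scan for sites:
  JekI (TGGG, off=2): starts [15, 20, 65, 98, 112, 168, 176, 209] → cuts [17, 22, 67, 100, 114, 170, 178, 211]
  CdoV (CAGTTAT, off=3): starts [8, 120, 140, 193, 201] → cuts [11, 123, 143, 196, 204]
  ZebIII (GAACC, off=1): starts [47, 56] → cuts [48, 57]
  IvoIX (GATTT, off=0): starts [37, 160] → cuts [37, 160]

Pooled cuts: [11, 17, 22, 37, 48, 57, 67, 100, 114, 123, 143, 160, 170, 178, 196, 204, 211]

Fragment lengths:
  [0,11): 11 bp
  [11,17): 6 bp
  [17,22): 5 bp
  [22,37): 15 bp
  [37,48): 11 bp
  [48,57): 9 bp
  [57,67): 10 bp
  [67,100): 33 bp
  [100,114): 14 bp
  [114,123): 9 bp
  [123,143): 20 bp
  [143,160): 17 bp
  [160,170): 10 bp
  [170,178): 8 bp
  [178,196): 18 bp
  [196,204): 8 bp
  [204,211): 7 bp
  [211,220): 9 bp

[5,6,7,8,8,9,9,9,10,10,11,11,14,15,17,18,20,33]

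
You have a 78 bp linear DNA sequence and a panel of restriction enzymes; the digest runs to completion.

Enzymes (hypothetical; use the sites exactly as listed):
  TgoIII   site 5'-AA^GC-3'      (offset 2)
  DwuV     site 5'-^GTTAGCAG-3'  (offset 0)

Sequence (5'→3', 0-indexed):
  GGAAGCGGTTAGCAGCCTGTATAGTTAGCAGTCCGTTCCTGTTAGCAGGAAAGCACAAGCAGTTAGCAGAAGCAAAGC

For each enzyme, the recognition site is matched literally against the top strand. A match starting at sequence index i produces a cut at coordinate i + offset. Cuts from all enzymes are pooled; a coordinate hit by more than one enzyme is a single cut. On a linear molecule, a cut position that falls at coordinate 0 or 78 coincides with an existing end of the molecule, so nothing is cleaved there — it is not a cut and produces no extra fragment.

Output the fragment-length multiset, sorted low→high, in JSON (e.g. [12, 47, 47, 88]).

Site scan:
  TgoIII (AAGC, off=2): starts [2, 50, 56, 69, 74] → cuts [4, 52, 58, 71, 76]
  DwuV (GTTAGCAG, off=0): starts [7, 23, 40, 61] → cuts [7, 23, 40, 61]

All cut coordinates (distinct, sorted): [4, 7, 23, 40, 52, 58, 61, 71, 76]

Fragment lengths:
  [0,4): 4 bp
  [4,7): 3 bp
  [7,23): 16 bp
  [23,40): 17 bp
  [40,52): 12 bp
  [52,58): 6 bp
  [58,61): 3 bp
  [61,71): 10 bp
  [71,76): 5 bp
  [76,78): 2 bp

[2,3,3,4,5,6,10,12,16,17]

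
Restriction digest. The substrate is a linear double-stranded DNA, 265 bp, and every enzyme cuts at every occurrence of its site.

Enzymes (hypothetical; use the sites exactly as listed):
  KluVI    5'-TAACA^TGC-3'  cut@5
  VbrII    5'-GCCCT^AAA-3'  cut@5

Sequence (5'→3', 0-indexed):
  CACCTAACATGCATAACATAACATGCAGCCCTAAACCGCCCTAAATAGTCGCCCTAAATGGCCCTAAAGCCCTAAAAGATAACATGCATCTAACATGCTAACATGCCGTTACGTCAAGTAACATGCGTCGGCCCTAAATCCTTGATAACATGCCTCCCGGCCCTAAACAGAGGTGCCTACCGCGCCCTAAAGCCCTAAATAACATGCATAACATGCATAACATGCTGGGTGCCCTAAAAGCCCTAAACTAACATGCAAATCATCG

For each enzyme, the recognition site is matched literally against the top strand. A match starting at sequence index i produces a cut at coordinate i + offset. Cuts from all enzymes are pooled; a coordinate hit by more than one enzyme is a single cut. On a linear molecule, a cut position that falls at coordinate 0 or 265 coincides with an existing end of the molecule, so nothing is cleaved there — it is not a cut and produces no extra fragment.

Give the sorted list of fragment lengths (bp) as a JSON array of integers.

[8,8,8,8,9,9,9,9,9,9,10,10,11,11,12,12,13,13,14,14,15,20,24]

Per-enzyme occurrences:
  KluVI TAACATGC/5: at [4, 18, 79, 90, 98, 118, 145, 199, 208, 217, 248] ⇒ [9, 23, 84, 95, 103, 123, 150, 204, 213, 222, 253]
  VbrII GCCCTAAA/5: at [27, 37, 50, 60, 68, 130, 159, 183, 191, 230, 239] ⇒ [32, 42, 55, 65, 73, 135, 164, 188, 196, 235, 244]

All cut coordinates (distinct, sorted): [9, 23, 32, 42, 55, 65, 73, 84, 95, 103, 123, 135, 150, 164, 188, 196, 204, 213, 222, 235, 244, 253]

Fragments:
  [0,9): 9 bp
  [9,23): 14 bp
  [23,32): 9 bp
  [32,42): 10 bp
  [42,55): 13 bp
  [55,65): 10 bp
  [65,73): 8 bp
  [73,84): 11 bp
  [84,95): 11 bp
  [95,103): 8 bp
  [103,123): 20 bp
  [123,135): 12 bp
  [135,150): 15 bp
  [150,164): 14 bp
  [164,188): 24 bp
  [188,196): 8 bp
  [196,204): 8 bp
  [204,213): 9 bp
  [213,222): 9 bp
  [222,235): 13 bp
  [235,244): 9 bp
  [244,253): 9 bp
  [253,265): 12 bp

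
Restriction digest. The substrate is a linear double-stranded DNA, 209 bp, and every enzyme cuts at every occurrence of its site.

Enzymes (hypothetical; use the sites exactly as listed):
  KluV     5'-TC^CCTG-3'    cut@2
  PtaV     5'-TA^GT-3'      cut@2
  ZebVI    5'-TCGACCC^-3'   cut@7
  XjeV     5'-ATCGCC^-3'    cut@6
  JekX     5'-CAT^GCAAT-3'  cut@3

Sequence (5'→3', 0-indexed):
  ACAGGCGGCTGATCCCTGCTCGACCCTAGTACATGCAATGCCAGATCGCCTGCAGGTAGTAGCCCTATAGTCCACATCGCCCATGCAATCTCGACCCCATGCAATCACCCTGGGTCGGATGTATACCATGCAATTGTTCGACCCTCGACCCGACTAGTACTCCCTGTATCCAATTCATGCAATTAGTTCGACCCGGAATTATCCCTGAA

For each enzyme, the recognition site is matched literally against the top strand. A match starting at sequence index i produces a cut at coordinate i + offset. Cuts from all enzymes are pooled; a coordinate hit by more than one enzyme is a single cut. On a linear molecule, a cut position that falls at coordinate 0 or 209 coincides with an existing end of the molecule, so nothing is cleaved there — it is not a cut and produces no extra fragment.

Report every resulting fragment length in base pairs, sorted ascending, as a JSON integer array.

Site scan:
  KluV TCCCTG/2: at [12, 160, 201] ⇒ [14, 162, 203]
  PtaV TAGT/2: at [26, 56, 67, 154, 183] ⇒ [28, 58, 69, 156, 185]
  ZebVI TCGACCC/7: at [19, 90, 137, 144, 187] ⇒ [26, 97, 144, 151, 194]
  XjeV ATCGCC/6: at [44, 75] ⇒ [50, 81]
  JekX CATGCAAT/3: at [31, 81, 97, 126, 175] ⇒ [34, 84, 100, 129, 178]

Pooled cuts: [14, 26, 28, 34, 50, 58, 69, 81, 84, 97, 100, 129, 144, 151, 156, 162, 178, 185, 194, 203]

Fragments:
  [0,14): 14 bp
  [14,26): 12 bp
  [26,28): 2 bp
  [28,34): 6 bp
  [34,50): 16 bp
  [50,58): 8 bp
  [58,69): 11 bp
  [69,81): 12 bp
  [81,84): 3 bp
  [84,97): 13 bp
  [97,100): 3 bp
  [100,129): 29 bp
  [129,144): 15 bp
  [144,151): 7 bp
  [151,156): 5 bp
  [156,162): 6 bp
  [162,178): 16 bp
  [178,185): 7 bp
  [185,194): 9 bp
  [194,203): 9 bp
  [203,209): 6 bp

[2,3,3,5,6,6,6,7,7,8,9,9,11,12,12,13,14,15,16,16,29]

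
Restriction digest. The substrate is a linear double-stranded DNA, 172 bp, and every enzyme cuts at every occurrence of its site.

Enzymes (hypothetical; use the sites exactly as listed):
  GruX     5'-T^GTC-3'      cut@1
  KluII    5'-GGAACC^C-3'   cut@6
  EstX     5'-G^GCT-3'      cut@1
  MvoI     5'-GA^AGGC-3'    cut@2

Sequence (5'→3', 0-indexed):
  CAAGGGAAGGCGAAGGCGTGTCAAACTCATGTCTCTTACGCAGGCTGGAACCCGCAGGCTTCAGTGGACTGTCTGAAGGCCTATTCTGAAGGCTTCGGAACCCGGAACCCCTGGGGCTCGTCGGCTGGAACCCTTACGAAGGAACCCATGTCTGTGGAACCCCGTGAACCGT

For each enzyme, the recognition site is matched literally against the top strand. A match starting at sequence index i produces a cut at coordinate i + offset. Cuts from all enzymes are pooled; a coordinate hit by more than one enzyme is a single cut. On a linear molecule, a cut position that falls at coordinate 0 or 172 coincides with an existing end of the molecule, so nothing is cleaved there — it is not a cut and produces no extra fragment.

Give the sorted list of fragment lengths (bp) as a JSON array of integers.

Scan for sites:
  GruX (TGTC, off=1): starts [18, 29, 69, 148] → cuts [19, 30, 70, 149]
  KluII (GGAACCC, off=6): starts [46, 96, 103, 126, 140, 155] → cuts [52, 102, 109, 132, 146, 161]
  EstX (GGCT, off=1): starts [42, 56, 90, 114, 122] → cuts [43, 57, 91, 115, 123]
  MvoI (GAAGGC, off=2): starts [5, 11, 74, 87] → cuts [7, 13, 76, 89]

All cut coordinates (distinct, sorted): [7, 13, 19, 30, 43, 52, 57, 70, 76, 89, 91, 102, 109, 115, 123, 132, 146, 149, 161]

Fragment lengths:
  [0,7): 7 bp
  [7,13): 6 bp
  [13,19): 6 bp
  [19,30): 11 bp
  [30,43): 13 bp
  [43,52): 9 bp
  [52,57): 5 bp
  [57,70): 13 bp
  [70,76): 6 bp
  [76,89): 13 bp
  [89,91): 2 bp
  [91,102): 11 bp
  [102,109): 7 bp
  [109,115): 6 bp
  [115,123): 8 bp
  [123,132): 9 bp
  [132,146): 14 bp
  [146,149): 3 bp
  [149,161): 12 bp
  [161,172): 11 bp

[2,3,5,6,6,6,6,7,7,8,9,9,11,11,11,12,13,13,13,14]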